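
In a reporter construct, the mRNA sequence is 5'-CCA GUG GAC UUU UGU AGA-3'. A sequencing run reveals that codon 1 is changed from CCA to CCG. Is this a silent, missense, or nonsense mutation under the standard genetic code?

Position 3 falls in codon 1: CCA → Pro.
After the substitution the codon is CCG → Pro.
Both encode Pro, so the change is synonymous.

silent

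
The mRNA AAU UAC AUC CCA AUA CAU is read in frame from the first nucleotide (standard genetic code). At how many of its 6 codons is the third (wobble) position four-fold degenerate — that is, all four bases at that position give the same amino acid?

1

Codon 1 AAU (Asn): third position 2-fold.
Codon 2 UAC (Tyr): third position 2-fold.
Codon 3 AUC (Ile): third position 3-fold.
Codon 4 CCA (Pro): third position 4-fold.
Codon 5 AUA (Ile): third position 3-fold.
Codon 6 CAU (His): third position 2-fold.
Four-fold degenerate third positions: 1.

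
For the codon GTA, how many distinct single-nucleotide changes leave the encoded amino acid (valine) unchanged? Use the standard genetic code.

Position 1: none → 0 synonymous.
Position 2: none → 0 synonymous.
Position 3: GTT, GTC, GTG → 3 synonymous.
Total: 0 + 0 + 3 = 3.

3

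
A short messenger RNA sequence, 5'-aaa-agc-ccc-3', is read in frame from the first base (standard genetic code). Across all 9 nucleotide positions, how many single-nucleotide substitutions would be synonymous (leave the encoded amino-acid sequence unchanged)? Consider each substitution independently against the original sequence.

Codon 1 (AAA, Lys): 1 synonymous substitution.
Codon 2 (AGC, Ser): 1 synonymous substitution.
Codon 3 (CCC, Pro): 3 synonymous substitutions.
Total: 1 + 1 + 3 = 5.

5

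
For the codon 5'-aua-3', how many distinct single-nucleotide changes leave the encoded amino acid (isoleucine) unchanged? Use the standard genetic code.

Position 1: none → 0 synonymous.
Position 2: none → 0 synonymous.
Position 3: AUU, AUC → 2 synonymous.
Total: 0 + 0 + 2 = 2.

2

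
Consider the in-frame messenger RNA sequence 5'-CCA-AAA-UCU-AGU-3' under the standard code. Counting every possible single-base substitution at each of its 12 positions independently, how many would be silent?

Codon 1 (CCA, Pro): 3 synonymous substitutions.
Codon 2 (AAA, Lys): 1 synonymous substitution.
Codon 3 (UCU, Ser): 3 synonymous substitutions.
Codon 4 (AGU, Ser): 1 synonymous substitution.
Total: 3 + 1 + 3 + 1 = 8.

8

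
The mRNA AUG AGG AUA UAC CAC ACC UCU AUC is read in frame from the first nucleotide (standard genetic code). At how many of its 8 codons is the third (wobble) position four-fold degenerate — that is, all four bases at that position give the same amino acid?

Codon 1 AUG (Met): third position 1-fold.
Codon 2 AGG (Arg): third position 2-fold.
Codon 3 AUA (Ile): third position 3-fold.
Codon 4 UAC (Tyr): third position 2-fold.
Codon 5 CAC (His): third position 2-fold.
Codon 6 ACC (Thr): third position 4-fold.
Codon 7 UCU (Ser): third position 4-fold.
Codon 8 AUC (Ile): third position 3-fold.
Four-fold degenerate third positions: 2.

2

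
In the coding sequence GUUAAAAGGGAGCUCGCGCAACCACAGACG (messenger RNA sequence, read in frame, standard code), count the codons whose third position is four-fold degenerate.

Codon 1 GUU (Val): third position 4-fold.
Codon 2 AAA (Lys): third position 2-fold.
Codon 3 AGG (Arg): third position 2-fold.
Codon 4 GAG (Glu): third position 2-fold.
Codon 5 CUC (Leu): third position 4-fold.
Codon 6 GCG (Ala): third position 4-fold.
Codon 7 CAA (Gln): third position 2-fold.
Codon 8 CCA (Pro): third position 4-fold.
Codon 9 CAG (Gln): third position 2-fold.
Codon 10 ACG (Thr): third position 4-fold.
Four-fold degenerate third positions: 5.

5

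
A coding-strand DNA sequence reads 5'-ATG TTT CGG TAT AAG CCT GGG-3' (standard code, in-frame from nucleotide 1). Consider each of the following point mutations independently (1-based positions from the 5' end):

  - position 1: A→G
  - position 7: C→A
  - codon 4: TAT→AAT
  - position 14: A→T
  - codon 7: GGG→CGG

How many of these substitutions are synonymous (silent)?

Codon 1: ATG (Met) → GTG (Val) — missense.
Codon 3: CGG (Arg) → AGG (Arg) — synonymous.
Codon 4: TAT (Tyr) → AAT (Asn) — missense.
Codon 5: AAG (Lys) → ATG (Met) — missense.
Codon 7: GGG (Gly) → CGG (Arg) — missense.
Synonymous: 1 of 5.

1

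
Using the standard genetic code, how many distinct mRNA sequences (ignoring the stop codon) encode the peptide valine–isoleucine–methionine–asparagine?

Val: 4 codons.
Ile: 3 codons.
Met: 1 codon.
Asn: 2 codons.
4 × 3 × 1 × 2 = 24.

24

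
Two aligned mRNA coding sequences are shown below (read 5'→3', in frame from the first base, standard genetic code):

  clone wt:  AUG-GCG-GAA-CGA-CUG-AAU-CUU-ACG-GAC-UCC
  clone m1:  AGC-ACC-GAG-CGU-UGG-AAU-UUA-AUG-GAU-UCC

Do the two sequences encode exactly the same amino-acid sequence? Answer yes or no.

Codon 1: AUG Met / AGC Ser — nonsynonymous.
Codon 2: GCG Ala / ACC Thr — nonsynonymous.
Codon 3: GAA Glu / GAG Glu — synonymous.
Codon 4: CGA Arg / CGU Arg — synonymous.
Codon 5: CUG Leu / UGG Trp — nonsynonymous.
Codon 6: AAU Asn / AAU Asn — identical.
Codon 7: CUU Leu / UUA Leu — synonymous.
Codon 8: ACG Thr / AUG Met — nonsynonymous.
Codon 9: GAC Asp / GAU Asp — synonymous.
Codon 10: UCC Ser / UCC Ser — identical.
Nonsynonymous differences: 4 → different protein.

no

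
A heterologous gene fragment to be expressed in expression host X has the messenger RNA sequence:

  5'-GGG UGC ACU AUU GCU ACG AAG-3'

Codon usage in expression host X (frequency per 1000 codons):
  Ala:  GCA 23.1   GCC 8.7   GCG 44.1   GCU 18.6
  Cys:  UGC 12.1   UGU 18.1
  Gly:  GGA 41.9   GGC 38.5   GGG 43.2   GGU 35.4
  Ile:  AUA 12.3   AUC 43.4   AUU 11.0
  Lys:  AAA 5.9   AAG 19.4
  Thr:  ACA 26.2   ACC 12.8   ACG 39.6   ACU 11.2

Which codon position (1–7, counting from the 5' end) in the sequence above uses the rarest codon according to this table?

Codon 1 GGG (Gly): 43.2 per 1000.
Codon 2 UGC (Cys): 12.1 per 1000.
Codon 3 ACU (Thr): 11.2 per 1000.
Codon 4 AUU (Ile): 11.0 per 1000.
Codon 5 GCU (Ala): 18.6 per 1000.
Codon 6 ACG (Thr): 39.6 per 1000.
Codon 7 AAG (Lys): 19.4 per 1000.
Lowest frequency is 11.0 at codon 4.

4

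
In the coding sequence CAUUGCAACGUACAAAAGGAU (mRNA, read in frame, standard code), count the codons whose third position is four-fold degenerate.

1

Codon 1 CAU (His): third position 2-fold.
Codon 2 UGC (Cys): third position 2-fold.
Codon 3 AAC (Asn): third position 2-fold.
Codon 4 GUA (Val): third position 4-fold.
Codon 5 CAA (Gln): third position 2-fold.
Codon 6 AAG (Lys): third position 2-fold.
Codon 7 GAU (Asp): third position 2-fold.
Four-fold degenerate third positions: 1.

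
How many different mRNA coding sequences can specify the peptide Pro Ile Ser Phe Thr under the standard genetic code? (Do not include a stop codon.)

576

Pro: 4 codons.
Ile: 3 codons.
Ser: 6 codons.
Phe: 2 codons.
Thr: 4 codons.
4 × 3 × 6 × 2 × 4 = 576.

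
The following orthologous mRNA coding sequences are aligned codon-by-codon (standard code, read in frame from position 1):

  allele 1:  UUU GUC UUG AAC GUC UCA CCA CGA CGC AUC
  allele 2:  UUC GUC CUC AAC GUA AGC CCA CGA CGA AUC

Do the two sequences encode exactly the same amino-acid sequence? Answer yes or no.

yes

Codon 1: UUU Phe / UUC Phe — synonymous.
Codon 2: GUC Val / GUC Val — identical.
Codon 3: UUG Leu / CUC Leu — synonymous.
Codon 4: AAC Asn / AAC Asn — identical.
Codon 5: GUC Val / GUA Val — synonymous.
Codon 6: UCA Ser / AGC Ser — synonymous.
Codon 7: CCA Pro / CCA Pro — identical.
Codon 8: CGA Arg / CGA Arg — identical.
Codon 9: CGC Arg / CGA Arg — synonymous.
Codon 10: AUC Ile / AUC Ile — identical.
Nonsynonymous differences: 0 → same protein.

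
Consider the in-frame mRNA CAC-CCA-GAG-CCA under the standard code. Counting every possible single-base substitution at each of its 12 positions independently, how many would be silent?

8

Codon 1 (CAC, His): 1 synonymous substitution.
Codon 2 (CCA, Pro): 3 synonymous substitutions.
Codon 3 (GAG, Glu): 1 synonymous substitution.
Codon 4 (CCA, Pro): 3 synonymous substitutions.
Total: 1 + 3 + 1 + 3 = 8.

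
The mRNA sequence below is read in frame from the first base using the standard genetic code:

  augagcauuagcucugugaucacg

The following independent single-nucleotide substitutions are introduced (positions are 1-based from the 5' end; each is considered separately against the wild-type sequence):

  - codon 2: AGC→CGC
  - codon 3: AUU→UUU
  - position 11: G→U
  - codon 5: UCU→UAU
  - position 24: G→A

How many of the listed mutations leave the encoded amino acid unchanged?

Codon 2: AGC (Ser) → CGC (Arg) — missense.
Codon 3: AUU (Ile) → UUU (Phe) — missense.
Codon 4: AGC (Ser) → AUC (Ile) — missense.
Codon 5: UCU (Ser) → UAU (Tyr) — missense.
Codon 8: ACG (Thr) → ACA (Thr) — synonymous.
Synonymous: 1 of 5.

1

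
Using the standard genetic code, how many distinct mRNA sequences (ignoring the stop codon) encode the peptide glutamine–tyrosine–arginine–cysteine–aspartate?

Gln: 2 codons.
Tyr: 2 codons.
Arg: 6 codons.
Cys: 2 codons.
Asp: 2 codons.
2 × 2 × 6 × 2 × 2 = 96.

96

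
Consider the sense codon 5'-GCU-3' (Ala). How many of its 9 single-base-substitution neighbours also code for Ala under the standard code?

3

Position 1: none → 0 synonymous.
Position 2: none → 0 synonymous.
Position 3: GCC, GCA, GCG → 3 synonymous.
Total: 0 + 0 + 3 = 3.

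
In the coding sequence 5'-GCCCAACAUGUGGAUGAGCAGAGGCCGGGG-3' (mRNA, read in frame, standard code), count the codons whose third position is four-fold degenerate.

4

Codon 1 GCC (Ala): third position 4-fold.
Codon 2 CAA (Gln): third position 2-fold.
Codon 3 CAU (His): third position 2-fold.
Codon 4 GUG (Val): third position 4-fold.
Codon 5 GAU (Asp): third position 2-fold.
Codon 6 GAG (Glu): third position 2-fold.
Codon 7 CAG (Gln): third position 2-fold.
Codon 8 AGG (Arg): third position 2-fold.
Codon 9 CCG (Pro): third position 4-fold.
Codon 10 GGG (Gly): third position 4-fold.
Four-fold degenerate third positions: 4.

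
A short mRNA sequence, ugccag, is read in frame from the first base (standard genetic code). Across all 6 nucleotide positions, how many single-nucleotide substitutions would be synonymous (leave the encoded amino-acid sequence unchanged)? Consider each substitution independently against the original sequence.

Codon 1 (UGC, Cys): 1 synonymous substitution.
Codon 2 (CAG, Gln): 1 synonymous substitution.
Total: 1 + 1 = 2.

2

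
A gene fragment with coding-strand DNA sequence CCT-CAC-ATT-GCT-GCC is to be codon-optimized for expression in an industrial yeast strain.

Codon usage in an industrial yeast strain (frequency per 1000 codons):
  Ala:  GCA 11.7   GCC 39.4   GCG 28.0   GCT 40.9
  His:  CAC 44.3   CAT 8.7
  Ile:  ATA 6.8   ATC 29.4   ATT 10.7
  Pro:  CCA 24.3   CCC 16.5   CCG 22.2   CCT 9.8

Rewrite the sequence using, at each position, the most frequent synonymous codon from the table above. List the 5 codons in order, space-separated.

Codon 1 (Pro): best is CCA at 24.3.
Codon 2 (His): best is CAC at 44.3.
Codon 3 (Ile): best is ATC at 29.4.
Codon 4 (Ala): best is GCT at 40.9.
Codon 5 (Ala): best is GCT at 40.9.

CCA CAC ATC GCT GCT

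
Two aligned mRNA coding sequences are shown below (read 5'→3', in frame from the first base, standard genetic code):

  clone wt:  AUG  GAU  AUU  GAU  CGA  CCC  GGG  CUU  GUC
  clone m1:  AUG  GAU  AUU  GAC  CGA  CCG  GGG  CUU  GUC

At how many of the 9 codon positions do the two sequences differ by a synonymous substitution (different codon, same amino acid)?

Codon 1: AUG Met / AUG Met — identical.
Codon 2: GAU Asp / GAU Asp — identical.
Codon 3: AUU Ile / AUU Ile — identical.
Codon 4: GAU Asp / GAC Asp — synonymous.
Codon 5: CGA Arg / CGA Arg — identical.
Codon 6: CCC Pro / CCG Pro — synonymous.
Codon 7: GGG Gly / GGG Gly — identical.
Codon 8: CUU Leu / CUU Leu — identical.
Codon 9: GUC Val / GUC Val — identical.
Synonymous differences: 2.

2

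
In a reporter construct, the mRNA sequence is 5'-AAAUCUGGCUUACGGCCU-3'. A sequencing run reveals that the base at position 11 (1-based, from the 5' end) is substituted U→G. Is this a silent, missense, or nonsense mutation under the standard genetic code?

nonsense

Position 11 falls in codon 4: UUA → Leu.
After the substitution the codon is UGA → Stop.
The new codon is a stop codon, so this is a nonsense mutation.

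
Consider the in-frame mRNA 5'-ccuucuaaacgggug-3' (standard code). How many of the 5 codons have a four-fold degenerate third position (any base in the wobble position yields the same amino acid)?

4

Codon 1 CCU (Pro): third position 4-fold.
Codon 2 UCU (Ser): third position 4-fold.
Codon 3 AAA (Lys): third position 2-fold.
Codon 4 CGG (Arg): third position 4-fold.
Codon 5 GUG (Val): third position 4-fold.
Four-fold degenerate third positions: 4.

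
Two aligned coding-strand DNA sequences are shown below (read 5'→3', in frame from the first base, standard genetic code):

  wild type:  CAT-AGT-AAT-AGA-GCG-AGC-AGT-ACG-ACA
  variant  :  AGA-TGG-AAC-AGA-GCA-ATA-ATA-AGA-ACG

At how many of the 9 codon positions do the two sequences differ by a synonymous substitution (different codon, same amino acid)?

Codon 1: CAT His / AGA Arg — nonsynonymous.
Codon 2: AGT Ser / TGG Trp — nonsynonymous.
Codon 3: AAT Asn / AAC Asn — synonymous.
Codon 4: AGA Arg / AGA Arg — identical.
Codon 5: GCG Ala / GCA Ala — synonymous.
Codon 6: AGC Ser / ATA Ile — nonsynonymous.
Codon 7: AGT Ser / ATA Ile — nonsynonymous.
Codon 8: ACG Thr / AGA Arg — nonsynonymous.
Codon 9: ACA Thr / ACG Thr — synonymous.
Synonymous differences: 3.

3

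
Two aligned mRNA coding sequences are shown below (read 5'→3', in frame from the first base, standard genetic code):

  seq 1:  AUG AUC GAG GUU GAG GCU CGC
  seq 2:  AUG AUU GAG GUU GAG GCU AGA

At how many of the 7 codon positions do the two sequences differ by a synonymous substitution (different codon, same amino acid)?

2

Codon 1: AUG Met / AUG Met — identical.
Codon 2: AUC Ile / AUU Ile — synonymous.
Codon 3: GAG Glu / GAG Glu — identical.
Codon 4: GUU Val / GUU Val — identical.
Codon 5: GAG Glu / GAG Glu — identical.
Codon 6: GCU Ala / GCU Ala — identical.
Codon 7: CGC Arg / AGA Arg — synonymous.
Synonymous differences: 2.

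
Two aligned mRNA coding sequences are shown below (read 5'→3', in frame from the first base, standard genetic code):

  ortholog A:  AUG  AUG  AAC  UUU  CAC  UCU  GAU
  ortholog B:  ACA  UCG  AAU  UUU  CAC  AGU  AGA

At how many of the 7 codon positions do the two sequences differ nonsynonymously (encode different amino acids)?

Codon 1: AUG Met / ACA Thr — nonsynonymous.
Codon 2: AUG Met / UCG Ser — nonsynonymous.
Codon 3: AAC Asn / AAU Asn — synonymous.
Codon 4: UUU Phe / UUU Phe — identical.
Codon 5: CAC His / CAC His — identical.
Codon 6: UCU Ser / AGU Ser — synonymous.
Codon 7: GAU Asp / AGA Arg — nonsynonymous.
Nonsynonymous differences: 3.

3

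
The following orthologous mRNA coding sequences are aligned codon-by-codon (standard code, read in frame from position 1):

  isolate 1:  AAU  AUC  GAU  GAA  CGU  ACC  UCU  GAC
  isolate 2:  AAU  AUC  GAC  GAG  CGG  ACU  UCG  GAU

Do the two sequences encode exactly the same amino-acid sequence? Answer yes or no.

yes

Codon 1: AAU Asn / AAU Asn — identical.
Codon 2: AUC Ile / AUC Ile — identical.
Codon 3: GAU Asp / GAC Asp — synonymous.
Codon 4: GAA Glu / GAG Glu — synonymous.
Codon 5: CGU Arg / CGG Arg — synonymous.
Codon 6: ACC Thr / ACU Thr — synonymous.
Codon 7: UCU Ser / UCG Ser — synonymous.
Codon 8: GAC Asp / GAU Asp — synonymous.
Nonsynonymous differences: 0 → same protein.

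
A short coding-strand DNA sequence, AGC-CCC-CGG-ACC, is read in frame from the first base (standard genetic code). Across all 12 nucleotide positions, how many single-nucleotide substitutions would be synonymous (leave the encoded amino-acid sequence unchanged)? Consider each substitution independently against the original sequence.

11

Codon 1 (AGC, Ser): 1 synonymous substitution.
Codon 2 (CCC, Pro): 3 synonymous substitutions.
Codon 3 (CGG, Arg): 4 synonymous substitutions.
Codon 4 (ACC, Thr): 3 synonymous substitutions.
Total: 1 + 3 + 4 + 3 = 11.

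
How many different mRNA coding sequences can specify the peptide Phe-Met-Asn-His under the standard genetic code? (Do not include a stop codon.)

Phe: 2 codons.
Met: 1 codon.
Asn: 2 codons.
His: 2 codons.
2 × 1 × 2 × 2 = 8.

8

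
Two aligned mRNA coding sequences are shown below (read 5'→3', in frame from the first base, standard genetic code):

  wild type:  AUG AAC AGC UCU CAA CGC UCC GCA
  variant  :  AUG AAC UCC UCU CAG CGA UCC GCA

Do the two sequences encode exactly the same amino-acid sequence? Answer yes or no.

Codon 1: AUG Met / AUG Met — identical.
Codon 2: AAC Asn / AAC Asn — identical.
Codon 3: AGC Ser / UCC Ser — synonymous.
Codon 4: UCU Ser / UCU Ser — identical.
Codon 5: CAA Gln / CAG Gln — synonymous.
Codon 6: CGC Arg / CGA Arg — synonymous.
Codon 7: UCC Ser / UCC Ser — identical.
Codon 8: GCA Ala / GCA Ala — identical.
Nonsynonymous differences: 0 → same protein.

yes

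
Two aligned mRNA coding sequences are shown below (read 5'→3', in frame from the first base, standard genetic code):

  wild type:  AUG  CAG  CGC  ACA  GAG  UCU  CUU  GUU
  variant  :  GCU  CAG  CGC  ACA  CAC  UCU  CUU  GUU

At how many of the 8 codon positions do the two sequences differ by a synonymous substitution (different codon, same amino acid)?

0

Codon 1: AUG Met / GCU Ala — nonsynonymous.
Codon 2: CAG Gln / CAG Gln — identical.
Codon 3: CGC Arg / CGC Arg — identical.
Codon 4: ACA Thr / ACA Thr — identical.
Codon 5: GAG Glu / CAC His — nonsynonymous.
Codon 6: UCU Ser / UCU Ser — identical.
Codon 7: CUU Leu / CUU Leu — identical.
Codon 8: GUU Val / GUU Val — identical.
Synonymous differences: 0.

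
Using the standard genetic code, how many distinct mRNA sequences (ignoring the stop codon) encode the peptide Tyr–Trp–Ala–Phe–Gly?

64

Tyr: 2 codons.
Trp: 1 codon.
Ala: 4 codons.
Phe: 2 codons.
Gly: 4 codons.
2 × 1 × 4 × 2 × 4 = 64.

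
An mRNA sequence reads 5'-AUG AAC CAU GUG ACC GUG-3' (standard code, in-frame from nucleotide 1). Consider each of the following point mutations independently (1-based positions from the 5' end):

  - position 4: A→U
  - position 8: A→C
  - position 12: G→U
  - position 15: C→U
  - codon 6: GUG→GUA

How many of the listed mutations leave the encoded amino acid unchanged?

3

Codon 2: AAC (Asn) → UAC (Tyr) — missense.
Codon 3: CAU (His) → CCU (Pro) — missense.
Codon 4: GUG (Val) → GUU (Val) — synonymous.
Codon 5: ACC (Thr) → ACU (Thr) — synonymous.
Codon 6: GUG (Val) → GUA (Val) — synonymous.
Synonymous: 3 of 5.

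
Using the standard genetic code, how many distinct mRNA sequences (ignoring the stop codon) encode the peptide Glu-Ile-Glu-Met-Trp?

Glu: 2 codons.
Ile: 3 codons.
Glu: 2 codons.
Met: 1 codon.
Trp: 1 codon.
2 × 3 × 2 × 1 × 1 = 12.

12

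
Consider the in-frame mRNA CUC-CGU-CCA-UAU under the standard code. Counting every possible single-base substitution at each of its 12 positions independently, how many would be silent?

10

Codon 1 (CUC, Leu): 3 synonymous substitutions.
Codon 2 (CGU, Arg): 3 synonymous substitutions.
Codon 3 (CCA, Pro): 3 synonymous substitutions.
Codon 4 (UAU, Tyr): 1 synonymous substitution.
Total: 3 + 3 + 3 + 1 = 10.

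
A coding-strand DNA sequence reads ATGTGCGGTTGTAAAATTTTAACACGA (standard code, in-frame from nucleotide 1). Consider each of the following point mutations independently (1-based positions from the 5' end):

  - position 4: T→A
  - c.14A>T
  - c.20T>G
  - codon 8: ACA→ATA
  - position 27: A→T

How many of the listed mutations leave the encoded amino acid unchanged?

1

Codon 2: TGC (Cys) → AGC (Ser) — missense.
Codon 5: AAA (Lys) → ATA (Ile) — missense.
Codon 7: TTA (Leu) → TGA (Stop) — nonsense.
Codon 8: ACA (Thr) → ATA (Ile) — missense.
Codon 9: CGA (Arg) → CGT (Arg) — synonymous.
Synonymous: 1 of 5.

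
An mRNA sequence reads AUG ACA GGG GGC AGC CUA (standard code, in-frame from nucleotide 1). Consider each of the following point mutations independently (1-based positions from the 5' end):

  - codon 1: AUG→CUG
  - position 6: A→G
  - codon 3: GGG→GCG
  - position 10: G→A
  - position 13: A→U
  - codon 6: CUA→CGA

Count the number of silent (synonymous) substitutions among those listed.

1

Codon 1: AUG (Met) → CUG (Leu) — missense.
Codon 2: ACA (Thr) → ACG (Thr) — synonymous.
Codon 3: GGG (Gly) → GCG (Ala) — missense.
Codon 4: GGC (Gly) → AGC (Ser) — missense.
Codon 5: AGC (Ser) → UGC (Cys) — missense.
Codon 6: CUA (Leu) → CGA (Arg) — missense.
Synonymous: 1 of 6.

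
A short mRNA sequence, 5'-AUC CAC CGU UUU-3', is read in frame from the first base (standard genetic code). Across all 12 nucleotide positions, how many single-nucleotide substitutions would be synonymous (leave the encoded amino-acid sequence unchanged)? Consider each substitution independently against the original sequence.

7

Codon 1 (AUC, Ile): 2 synonymous substitutions.
Codon 2 (CAC, His): 1 synonymous substitution.
Codon 3 (CGU, Arg): 3 synonymous substitutions.
Codon 4 (UUU, Phe): 1 synonymous substitution.
Total: 2 + 1 + 3 + 1 = 7.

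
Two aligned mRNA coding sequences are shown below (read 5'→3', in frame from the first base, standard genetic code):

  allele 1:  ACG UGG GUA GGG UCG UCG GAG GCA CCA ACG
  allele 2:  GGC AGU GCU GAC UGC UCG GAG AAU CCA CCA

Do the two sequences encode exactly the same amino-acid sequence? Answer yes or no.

Codon 1: ACG Thr / GGC Gly — nonsynonymous.
Codon 2: UGG Trp / AGU Ser — nonsynonymous.
Codon 3: GUA Val / GCU Ala — nonsynonymous.
Codon 4: GGG Gly / GAC Asp — nonsynonymous.
Codon 5: UCG Ser / UGC Cys — nonsynonymous.
Codon 6: UCG Ser / UCG Ser — identical.
Codon 7: GAG Glu / GAG Glu — identical.
Codon 8: GCA Ala / AAU Asn — nonsynonymous.
Codon 9: CCA Pro / CCA Pro — identical.
Codon 10: ACG Thr / CCA Pro — nonsynonymous.
Nonsynonymous differences: 7 → different protein.

no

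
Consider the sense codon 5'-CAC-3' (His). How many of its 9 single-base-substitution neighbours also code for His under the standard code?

1

Position 1: none → 0 synonymous.
Position 2: none → 0 synonymous.
Position 3: CAT → 1 synonymous.
Total: 0 + 0 + 1 = 1.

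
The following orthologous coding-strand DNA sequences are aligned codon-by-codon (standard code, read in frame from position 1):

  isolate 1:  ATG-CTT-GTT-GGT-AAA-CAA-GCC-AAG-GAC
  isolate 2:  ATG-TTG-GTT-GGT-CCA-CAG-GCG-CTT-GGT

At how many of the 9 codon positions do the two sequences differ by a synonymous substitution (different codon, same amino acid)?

Codon 1: ATG Met / ATG Met — identical.
Codon 2: CTT Leu / TTG Leu — synonymous.
Codon 3: GTT Val / GTT Val — identical.
Codon 4: GGT Gly / GGT Gly — identical.
Codon 5: AAA Lys / CCA Pro — nonsynonymous.
Codon 6: CAA Gln / CAG Gln — synonymous.
Codon 7: GCC Ala / GCG Ala — synonymous.
Codon 8: AAG Lys / CTT Leu — nonsynonymous.
Codon 9: GAC Asp / GGT Gly — nonsynonymous.
Synonymous differences: 3.

3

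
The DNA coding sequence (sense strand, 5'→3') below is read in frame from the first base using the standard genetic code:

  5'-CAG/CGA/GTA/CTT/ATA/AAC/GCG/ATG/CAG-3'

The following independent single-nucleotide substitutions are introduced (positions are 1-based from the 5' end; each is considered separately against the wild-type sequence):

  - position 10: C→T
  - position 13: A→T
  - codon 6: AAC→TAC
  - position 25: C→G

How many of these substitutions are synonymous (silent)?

0

Codon 4: CTT (Leu) → TTT (Phe) — missense.
Codon 5: ATA (Ile) → TTA (Leu) — missense.
Codon 6: AAC (Asn) → TAC (Tyr) — missense.
Codon 9: CAG (Gln) → GAG (Glu) — missense.
Synonymous: 0 of 4.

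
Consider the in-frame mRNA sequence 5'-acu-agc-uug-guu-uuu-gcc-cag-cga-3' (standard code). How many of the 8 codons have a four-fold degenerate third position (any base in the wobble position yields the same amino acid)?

Codon 1 ACU (Thr): third position 4-fold.
Codon 2 AGC (Ser): third position 2-fold.
Codon 3 UUG (Leu): third position 2-fold.
Codon 4 GUU (Val): third position 4-fold.
Codon 5 UUU (Phe): third position 2-fold.
Codon 6 GCC (Ala): third position 4-fold.
Codon 7 CAG (Gln): third position 2-fold.
Codon 8 CGA (Arg): third position 4-fold.
Four-fold degenerate third positions: 4.

4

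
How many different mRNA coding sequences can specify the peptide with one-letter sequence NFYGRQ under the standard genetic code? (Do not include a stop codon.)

384

Asn: 2 codons.
Phe: 2 codons.
Tyr: 2 codons.
Gly: 4 codons.
Arg: 6 codons.
Gln: 2 codons.
2 × 2 × 2 × 4 × 6 × 2 = 384.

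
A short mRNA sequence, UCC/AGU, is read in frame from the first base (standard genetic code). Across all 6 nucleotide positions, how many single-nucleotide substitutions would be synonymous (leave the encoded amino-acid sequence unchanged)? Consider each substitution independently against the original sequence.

4

Codon 1 (UCC, Ser): 3 synonymous substitutions.
Codon 2 (AGU, Ser): 1 synonymous substitution.
Total: 3 + 1 = 4.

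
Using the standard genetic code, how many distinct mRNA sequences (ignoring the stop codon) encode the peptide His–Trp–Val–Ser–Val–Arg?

1152

His: 2 codons.
Trp: 1 codon.
Val: 4 codons.
Ser: 6 codons.
Val: 4 codons.
Arg: 6 codons.
2 × 1 × 4 × 6 × 4 × 6 = 1152.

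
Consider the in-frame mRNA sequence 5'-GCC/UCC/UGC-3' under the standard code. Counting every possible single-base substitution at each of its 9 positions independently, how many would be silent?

7

Codon 1 (GCC, Ala): 3 synonymous substitutions.
Codon 2 (UCC, Ser): 3 synonymous substitutions.
Codon 3 (UGC, Cys): 1 synonymous substitution.
Total: 3 + 3 + 1 = 7.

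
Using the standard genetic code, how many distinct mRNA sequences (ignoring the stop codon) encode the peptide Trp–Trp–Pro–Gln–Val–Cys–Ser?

Trp: 1 codon.
Trp: 1 codon.
Pro: 4 codons.
Gln: 2 codons.
Val: 4 codons.
Cys: 2 codons.
Ser: 6 codons.
1 × 1 × 4 × 2 × 4 × 2 × 6 = 384.

384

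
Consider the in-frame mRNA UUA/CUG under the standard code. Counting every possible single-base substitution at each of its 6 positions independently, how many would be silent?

6

Codon 1 (UUA, Leu): 2 synonymous substitutions.
Codon 2 (CUG, Leu): 4 synonymous substitutions.
Total: 2 + 4 = 6.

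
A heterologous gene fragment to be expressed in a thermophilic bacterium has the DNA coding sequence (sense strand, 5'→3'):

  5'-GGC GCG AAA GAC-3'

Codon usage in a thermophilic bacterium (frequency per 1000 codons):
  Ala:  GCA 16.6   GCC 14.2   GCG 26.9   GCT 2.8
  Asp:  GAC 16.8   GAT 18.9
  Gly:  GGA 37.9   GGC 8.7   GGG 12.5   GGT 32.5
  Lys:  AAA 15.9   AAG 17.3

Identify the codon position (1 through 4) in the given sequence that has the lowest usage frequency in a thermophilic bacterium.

1

Codon 1 GGC (Gly): 8.7 per 1000.
Codon 2 GCG (Ala): 26.9 per 1000.
Codon 3 AAA (Lys): 15.9 per 1000.
Codon 4 GAC (Asp): 16.8 per 1000.
Lowest frequency is 8.7 at codon 1.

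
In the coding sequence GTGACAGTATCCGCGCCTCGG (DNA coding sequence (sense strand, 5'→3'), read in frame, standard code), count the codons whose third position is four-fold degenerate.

Codon 1 GTG (Val): third position 4-fold.
Codon 2 ACA (Thr): third position 4-fold.
Codon 3 GTA (Val): third position 4-fold.
Codon 4 TCC (Ser): third position 4-fold.
Codon 5 GCG (Ala): third position 4-fold.
Codon 6 CCT (Pro): third position 4-fold.
Codon 7 CGG (Arg): third position 4-fold.
Four-fold degenerate third positions: 7.

7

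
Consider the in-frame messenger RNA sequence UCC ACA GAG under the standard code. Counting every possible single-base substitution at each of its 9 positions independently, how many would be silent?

7

Codon 1 (UCC, Ser): 3 synonymous substitutions.
Codon 2 (ACA, Thr): 3 synonymous substitutions.
Codon 3 (GAG, Glu): 1 synonymous substitution.
Total: 3 + 3 + 1 = 7.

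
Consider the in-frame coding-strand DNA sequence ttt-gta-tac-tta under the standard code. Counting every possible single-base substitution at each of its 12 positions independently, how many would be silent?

7

Codon 1 (TTT, Phe): 1 synonymous substitution.
Codon 2 (GTA, Val): 3 synonymous substitutions.
Codon 3 (TAC, Tyr): 1 synonymous substitution.
Codon 4 (TTA, Leu): 2 synonymous substitutions.
Total: 1 + 3 + 1 + 2 = 7.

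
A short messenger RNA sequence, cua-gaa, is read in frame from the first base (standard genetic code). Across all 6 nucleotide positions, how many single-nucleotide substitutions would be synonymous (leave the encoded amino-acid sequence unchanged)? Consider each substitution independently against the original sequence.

Codon 1 (CUA, Leu): 4 synonymous substitutions.
Codon 2 (GAA, Glu): 1 synonymous substitution.
Total: 4 + 1 = 5.

5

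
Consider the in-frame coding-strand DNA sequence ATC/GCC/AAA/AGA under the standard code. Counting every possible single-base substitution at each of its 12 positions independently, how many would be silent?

Codon 1 (ATC, Ile): 2 synonymous substitutions.
Codon 2 (GCC, Ala): 3 synonymous substitutions.
Codon 3 (AAA, Lys): 1 synonymous substitution.
Codon 4 (AGA, Arg): 2 synonymous substitutions.
Total: 2 + 3 + 1 + 2 = 8.

8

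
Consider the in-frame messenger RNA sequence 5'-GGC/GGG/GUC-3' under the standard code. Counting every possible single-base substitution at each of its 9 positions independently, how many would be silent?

Codon 1 (GGC, Gly): 3 synonymous substitutions.
Codon 2 (GGG, Gly): 3 synonymous substitutions.
Codon 3 (GUC, Val): 3 synonymous substitutions.
Total: 3 + 3 + 3 = 9.

9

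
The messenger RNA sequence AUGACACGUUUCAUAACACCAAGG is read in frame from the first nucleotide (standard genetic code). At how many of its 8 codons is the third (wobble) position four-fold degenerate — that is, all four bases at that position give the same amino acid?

4

Codon 1 AUG (Met): third position 1-fold.
Codon 2 ACA (Thr): third position 4-fold.
Codon 3 CGU (Arg): third position 4-fold.
Codon 4 UUC (Phe): third position 2-fold.
Codon 5 AUA (Ile): third position 3-fold.
Codon 6 ACA (Thr): third position 4-fold.
Codon 7 CCA (Pro): third position 4-fold.
Codon 8 AGG (Arg): third position 2-fold.
Four-fold degenerate third positions: 4.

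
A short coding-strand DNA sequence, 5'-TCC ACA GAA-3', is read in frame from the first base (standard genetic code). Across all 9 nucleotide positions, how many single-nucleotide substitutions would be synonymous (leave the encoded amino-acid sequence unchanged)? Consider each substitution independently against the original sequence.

Codon 1 (TCC, Ser): 3 synonymous substitutions.
Codon 2 (ACA, Thr): 3 synonymous substitutions.
Codon 3 (GAA, Glu): 1 synonymous substitution.
Total: 3 + 3 + 1 = 7.

7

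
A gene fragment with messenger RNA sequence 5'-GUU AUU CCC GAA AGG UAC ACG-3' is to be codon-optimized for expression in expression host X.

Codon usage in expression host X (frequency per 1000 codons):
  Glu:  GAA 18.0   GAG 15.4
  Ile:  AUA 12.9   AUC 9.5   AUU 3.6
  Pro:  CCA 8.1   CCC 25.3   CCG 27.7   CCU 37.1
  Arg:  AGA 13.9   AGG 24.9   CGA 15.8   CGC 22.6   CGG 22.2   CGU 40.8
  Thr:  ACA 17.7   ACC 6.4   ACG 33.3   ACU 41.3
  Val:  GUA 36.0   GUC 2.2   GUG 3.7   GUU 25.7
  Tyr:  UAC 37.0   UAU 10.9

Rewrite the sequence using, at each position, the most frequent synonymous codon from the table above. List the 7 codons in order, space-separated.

GUA AUA CCU GAA CGU UAC ACU

Codon 1 (Val): best is GUA at 36.0.
Codon 2 (Ile): best is AUA at 12.9.
Codon 3 (Pro): best is CCU at 37.1.
Codon 4 (Glu): best is GAA at 18.0.
Codon 5 (Arg): best is CGU at 40.8.
Codon 6 (Tyr): best is UAC at 37.0.
Codon 7 (Thr): best is ACU at 41.3.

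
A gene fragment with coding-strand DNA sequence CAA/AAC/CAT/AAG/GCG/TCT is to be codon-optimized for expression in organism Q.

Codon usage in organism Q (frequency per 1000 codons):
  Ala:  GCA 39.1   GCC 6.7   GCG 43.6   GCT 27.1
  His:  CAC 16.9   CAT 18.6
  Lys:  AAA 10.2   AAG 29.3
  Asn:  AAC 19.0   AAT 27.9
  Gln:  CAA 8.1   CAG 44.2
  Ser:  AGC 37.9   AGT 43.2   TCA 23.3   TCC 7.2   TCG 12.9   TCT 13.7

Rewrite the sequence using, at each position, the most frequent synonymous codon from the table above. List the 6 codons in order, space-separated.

Codon 1 (Gln): best is CAG at 44.2.
Codon 2 (Asn): best is AAT at 27.9.
Codon 3 (His): best is CAT at 18.6.
Codon 4 (Lys): best is AAG at 29.3.
Codon 5 (Ala): best is GCG at 43.6.
Codon 6 (Ser): best is AGT at 43.2.

CAG AAT CAT AAG GCG AGT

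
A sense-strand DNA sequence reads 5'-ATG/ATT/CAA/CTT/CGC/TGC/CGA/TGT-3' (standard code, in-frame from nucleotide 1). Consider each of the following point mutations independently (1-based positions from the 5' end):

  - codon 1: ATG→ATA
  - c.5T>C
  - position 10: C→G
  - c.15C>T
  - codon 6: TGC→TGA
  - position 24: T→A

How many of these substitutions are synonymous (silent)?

Codon 1: ATG (Met) → ATA (Ile) — missense.
Codon 2: ATT (Ile) → ACT (Thr) — missense.
Codon 4: CTT (Leu) → GTT (Val) — missense.
Codon 5: CGC (Arg) → CGT (Arg) — synonymous.
Codon 6: TGC (Cys) → TGA (Stop) — nonsense.
Codon 8: TGT (Cys) → TGA (Stop) — nonsense.
Synonymous: 1 of 6.

1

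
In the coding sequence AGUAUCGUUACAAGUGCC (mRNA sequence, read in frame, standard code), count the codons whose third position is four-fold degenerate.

3

Codon 1 AGU (Ser): third position 2-fold.
Codon 2 AUC (Ile): third position 3-fold.
Codon 3 GUU (Val): third position 4-fold.
Codon 4 ACA (Thr): third position 4-fold.
Codon 5 AGU (Ser): third position 2-fold.
Codon 6 GCC (Ala): third position 4-fold.
Four-fold degenerate third positions: 3.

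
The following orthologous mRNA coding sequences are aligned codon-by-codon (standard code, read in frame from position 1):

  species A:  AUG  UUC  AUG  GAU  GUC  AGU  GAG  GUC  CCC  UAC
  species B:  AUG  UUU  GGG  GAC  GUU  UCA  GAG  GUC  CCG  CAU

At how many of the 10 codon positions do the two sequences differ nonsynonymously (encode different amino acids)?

Codon 1: AUG Met / AUG Met — identical.
Codon 2: UUC Phe / UUU Phe — synonymous.
Codon 3: AUG Met / GGG Gly — nonsynonymous.
Codon 4: GAU Asp / GAC Asp — synonymous.
Codon 5: GUC Val / GUU Val — synonymous.
Codon 6: AGU Ser / UCA Ser — synonymous.
Codon 7: GAG Glu / GAG Glu — identical.
Codon 8: GUC Val / GUC Val — identical.
Codon 9: CCC Pro / CCG Pro — synonymous.
Codon 10: UAC Tyr / CAU His — nonsynonymous.
Nonsynonymous differences: 2.

2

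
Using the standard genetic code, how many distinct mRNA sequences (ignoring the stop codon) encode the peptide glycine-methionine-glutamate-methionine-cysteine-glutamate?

32

Gly: 4 codons.
Met: 1 codon.
Glu: 2 codons.
Met: 1 codon.
Cys: 2 codons.
Glu: 2 codons.
4 × 1 × 2 × 1 × 2 × 2 = 32.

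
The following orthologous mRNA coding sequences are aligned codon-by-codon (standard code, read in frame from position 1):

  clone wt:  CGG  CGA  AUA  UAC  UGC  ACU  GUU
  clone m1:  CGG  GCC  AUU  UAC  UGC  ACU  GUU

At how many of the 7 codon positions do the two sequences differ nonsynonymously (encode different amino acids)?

1

Codon 1: CGG Arg / CGG Arg — identical.
Codon 2: CGA Arg / GCC Ala — nonsynonymous.
Codon 3: AUA Ile / AUU Ile — synonymous.
Codon 4: UAC Tyr / UAC Tyr — identical.
Codon 5: UGC Cys / UGC Cys — identical.
Codon 6: ACU Thr / ACU Thr — identical.
Codon 7: GUU Val / GUU Val — identical.
Nonsynonymous differences: 1.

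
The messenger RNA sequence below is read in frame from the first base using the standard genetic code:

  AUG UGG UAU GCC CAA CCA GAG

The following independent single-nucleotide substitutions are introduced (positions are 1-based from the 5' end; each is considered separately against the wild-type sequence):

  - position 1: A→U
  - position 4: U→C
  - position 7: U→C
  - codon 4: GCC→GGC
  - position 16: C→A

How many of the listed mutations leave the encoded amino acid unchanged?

0

Codon 1: AUG (Met) → UUG (Leu) — missense.
Codon 2: UGG (Trp) → CGG (Arg) — missense.
Codon 3: UAU (Tyr) → CAU (His) — missense.
Codon 4: GCC (Ala) → GGC (Gly) — missense.
Codon 6: CCA (Pro) → ACA (Thr) — missense.
Synonymous: 0 of 5.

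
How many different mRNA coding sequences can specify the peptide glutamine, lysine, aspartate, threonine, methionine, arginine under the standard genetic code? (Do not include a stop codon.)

192

Gln: 2 codons.
Lys: 2 codons.
Asp: 2 codons.
Thr: 4 codons.
Met: 1 codon.
Arg: 6 codons.
2 × 2 × 2 × 4 × 1 × 6 = 192.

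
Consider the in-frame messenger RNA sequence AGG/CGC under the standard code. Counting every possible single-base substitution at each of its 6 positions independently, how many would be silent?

5

Codon 1 (AGG, Arg): 2 synonymous substitutions.
Codon 2 (CGC, Arg): 3 synonymous substitutions.
Total: 2 + 3 = 5.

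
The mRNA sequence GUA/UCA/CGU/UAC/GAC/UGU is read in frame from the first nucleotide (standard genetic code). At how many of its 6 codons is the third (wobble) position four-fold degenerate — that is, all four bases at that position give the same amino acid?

Codon 1 GUA (Val): third position 4-fold.
Codon 2 UCA (Ser): third position 4-fold.
Codon 3 CGU (Arg): third position 4-fold.
Codon 4 UAC (Tyr): third position 2-fold.
Codon 5 GAC (Asp): third position 2-fold.
Codon 6 UGU (Cys): third position 2-fold.
Four-fold degenerate third positions: 3.

3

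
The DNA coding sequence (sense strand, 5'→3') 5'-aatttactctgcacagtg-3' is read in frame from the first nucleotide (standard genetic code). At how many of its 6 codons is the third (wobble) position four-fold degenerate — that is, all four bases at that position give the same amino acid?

3

Codon 1 AAT (Asn): third position 2-fold.
Codon 2 TTA (Leu): third position 2-fold.
Codon 3 CTC (Leu): third position 4-fold.
Codon 4 TGC (Cys): third position 2-fold.
Codon 5 ACA (Thr): third position 4-fold.
Codon 6 GTG (Val): third position 4-fold.
Four-fold degenerate third positions: 3.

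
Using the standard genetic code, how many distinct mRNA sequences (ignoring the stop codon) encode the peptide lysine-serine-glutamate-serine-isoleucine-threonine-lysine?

3456

Lys: 2 codons.
Ser: 6 codons.
Glu: 2 codons.
Ser: 6 codons.
Ile: 3 codons.
Thr: 4 codons.
Lys: 2 codons.
2 × 6 × 2 × 6 × 3 × 4 × 2 = 3456.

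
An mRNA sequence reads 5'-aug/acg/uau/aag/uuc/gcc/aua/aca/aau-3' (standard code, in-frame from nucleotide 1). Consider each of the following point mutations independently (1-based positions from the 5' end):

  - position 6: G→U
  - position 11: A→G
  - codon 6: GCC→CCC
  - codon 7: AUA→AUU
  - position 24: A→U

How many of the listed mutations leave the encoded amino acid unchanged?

3

Codon 2: ACG (Thr) → ACU (Thr) — synonymous.
Codon 4: AAG (Lys) → AGG (Arg) — missense.
Codon 6: GCC (Ala) → CCC (Pro) — missense.
Codon 7: AUA (Ile) → AUU (Ile) — synonymous.
Codon 8: ACA (Thr) → ACU (Thr) — synonymous.
Synonymous: 3 of 5.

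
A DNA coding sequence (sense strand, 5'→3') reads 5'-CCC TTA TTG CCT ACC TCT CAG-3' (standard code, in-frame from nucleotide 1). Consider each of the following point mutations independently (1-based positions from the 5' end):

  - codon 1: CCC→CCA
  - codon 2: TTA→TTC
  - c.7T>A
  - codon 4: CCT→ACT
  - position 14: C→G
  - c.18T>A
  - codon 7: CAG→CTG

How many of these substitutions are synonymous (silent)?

Codon 1: CCC (Pro) → CCA (Pro) — synonymous.
Codon 2: TTA (Leu) → TTC (Phe) — missense.
Codon 3: TTG (Leu) → ATG (Met) — missense.
Codon 4: CCT (Pro) → ACT (Thr) — missense.
Codon 5: ACC (Thr) → AGC (Ser) — missense.
Codon 6: TCT (Ser) → TCA (Ser) — synonymous.
Codon 7: CAG (Gln) → CTG (Leu) — missense.
Synonymous: 2 of 7.

2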